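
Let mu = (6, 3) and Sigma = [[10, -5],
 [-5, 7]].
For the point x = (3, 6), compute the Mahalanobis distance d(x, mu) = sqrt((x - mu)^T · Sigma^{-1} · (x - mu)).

Step 1 — centre the observation: (x - mu) = (-3, 3).

Step 2 — invert Sigma. det(Sigma) = 10·7 - (-5)² = 45.
  Sigma^{-1} = (1/det) · [[d, -b], [-b, a]] = [[0.1556, 0.1111],
 [0.1111, 0.2222]].

Step 3 — form the quadratic (x - mu)^T · Sigma^{-1} · (x - mu):
  Sigma^{-1} · (x - mu) = (-0.1333, 0.3333).
  (x - mu)^T · [Sigma^{-1} · (x - mu)] = (-3)·(-0.1333) + (3)·(0.3333) = 1.4.

Step 4 — take square root: d = √(1.4) ≈ 1.1832.

d(x, mu) = √(1.4) ≈ 1.1832


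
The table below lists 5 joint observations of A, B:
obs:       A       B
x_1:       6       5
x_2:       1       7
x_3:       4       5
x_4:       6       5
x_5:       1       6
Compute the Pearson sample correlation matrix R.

Step 1 — column means:
  mean(A) = (6 + 1 + 4 + 6 + 1) / 5 = 18/5 = 3.6
  mean(B) = (5 + 7 + 5 + 5 + 6) / 5 = 28/5 = 5.6

Step 2 — sample variances and covariances s[i,j] = (1/(n-1)) · Σ_k (x_{k,i} - mean_i) · (x_{k,j} - mean_j), with n-1 = 4:
  s[A,A] = ((2.4)·(2.4) + (-2.6)·(-2.6) + (0.4)·(0.4) + (2.4)·(2.4) + (-2.6)·(-2.6)) / 4 = 25.2/4 = 6.3
  s[A,B] = ((2.4)·(-0.6) + (-2.6)·(1.4) + (0.4)·(-0.6) + (2.4)·(-0.6) + (-2.6)·(0.4)) / 4 = -7.8/4 = -1.95
  s[B,B] = ((-0.6)·(-0.6) + (1.4)·(1.4) + (-0.6)·(-0.6) + (-0.6)·(-0.6) + (0.4)·(0.4)) / 4 = 3.2/4 = 0.8
  Sample standard deviations s_i = √(s[i,i]):
  s(A) = √(6.3) = 2.51
  s(B) = √(0.8) = 0.8944

Step 3 — r_{ij} = s_{ij} / (s_i · s_j):
  r[A,A] = 1 (diagonal).
  r[A,B] = -1.95 / (2.51 · 0.8944) = -1.95 / 2.245 = -0.8686
  r[B,B] = 1 (diagonal).

R is symmetric with unit diagonal. Assembling:

R = [[1, -0.8686],
 [-0.8686, 1]]


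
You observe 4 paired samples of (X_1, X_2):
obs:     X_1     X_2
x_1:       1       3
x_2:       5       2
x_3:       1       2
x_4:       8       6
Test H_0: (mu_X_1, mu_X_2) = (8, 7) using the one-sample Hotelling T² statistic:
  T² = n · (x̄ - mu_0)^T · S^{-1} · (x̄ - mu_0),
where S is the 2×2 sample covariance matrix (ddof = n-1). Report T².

Step 1 — sample mean vector:
  mean(X_1) = (1 + 5 + 1 + 8) / 4 = 15/4 = 3.75
  mean(X_2) = (3 + 2 + 2 + 6) / 4 = 13/4 = 3.25
  x̄ = (3.75, 3.25),  deviation x̄ - mu_0 = (3.75, 3.25) - (8, 7) = (-4.25, -3.75).

Step 2 — sample covariance matrix, S[i,j] = (1/(n-1)) · Σ_k (x_{k,i} - mean_i) · (x_{k,j} - mean_j), divisor n-1 = 3:
  S[X_1,X_1] = ((-2.75)·(-2.75) + (1.25)·(1.25) + (-2.75)·(-2.75) + (4.25)·(4.25)) / 3 = 34.75/3 = 11.5833
  S[X_1,X_2] = ((-2.75)·(-0.25) + (1.25)·(-1.25) + (-2.75)·(-1.25) + (4.25)·(2.75)) / 3 = 14.25/3 = 4.75
  S[X_2,X_2] = ((-0.25)·(-0.25) + (-1.25)·(-1.25) + (-1.25)·(-1.25) + (2.75)·(2.75)) / 3 = 10.75/3 = 3.5833
  S = [[11.5833, 4.75],
 [4.75, 3.5833]].

Step 3 — invert S. det(S) = 11.5833·3.5833 - (4.75)² = 18.9444.
  S^{-1} = (1/det) · [[d, -b], [-b, a]] = [[0.1891, -0.2507],
 [-0.2507, 0.6114]].

Step 4 — quadratic form (x̄ - mu_0)^T · S^{-1} · (x̄ - mu_0):
  S^{-1} · (x̄ - mu_0) = (0.1364, -1.2273),
  (x̄ - mu_0)^T · [...] = (-4.25)·(0.1364) + (-3.75)·(-1.2273) = 4.0227.

Step 5 — scale by n: T² = 4 · 4.0227 = 16.0909.

T² ≈ 16.0909


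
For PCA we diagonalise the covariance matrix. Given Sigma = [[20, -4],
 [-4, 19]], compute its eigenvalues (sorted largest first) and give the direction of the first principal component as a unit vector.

Step 1 — characteristic polynomial of 2×2 Sigma:
  det(Sigma - λI) = λ² - trace · λ + det = 0.
  trace = 20 + 19 = 39, det = 20·19 - (-4)² = 364.
Step 2 — discriminant:
  Δ = trace² - 4·det = 1521 - 1456 = 65.
Step 3 — eigenvalues:
  λ = (trace ± √Δ)/2 = (39 ± 8.0623)/2,
  λ_1 = 23.5311,  λ_2 = 15.4689.

Step 4 — unit eigenvector for λ_1: solve (Sigma - λ_1 I)v = 0. First row:
  (20 - 23.5311)·v_x + (-4)·v_y = 0, i.e. (-3.5311)·v_x + (-4)·v_y = 0,
  so v ∝ (b, λ_1 - a) = (-4, 3.5311); multiply by -1 so the first entry is positive: u = (4, -3.5311).
  ||u|| = √((4)² + (-3.5311)²) = √(28.4689) ≈ 5.3356,
  v_1 = u/||u|| ≈ (0.7497, -0.6618) (||v_1|| = 1).

λ_1 = 23.5311,  λ_2 = 15.4689;  v_1 ≈ (0.7497, -0.6618)


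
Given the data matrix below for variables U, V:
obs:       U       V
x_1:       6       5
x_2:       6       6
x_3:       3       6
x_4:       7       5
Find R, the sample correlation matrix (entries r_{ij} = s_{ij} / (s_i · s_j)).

Step 1 — column means:
  mean(U) = (6 + 6 + 3 + 7) / 4 = 22/4 = 5.5
  mean(V) = (5 + 6 + 6 + 5) / 4 = 22/4 = 5.5

Step 2 — sample variances and covariances s[i,j] = (1/(n-1)) · Σ_k (x_{k,i} - mean_i) · (x_{k,j} - mean_j), with n-1 = 3:
  s[U,U] = ((0.5)·(0.5) + (0.5)·(0.5) + (-2.5)·(-2.5) + (1.5)·(1.5)) / 3 = 9/3 = 3
  s[U,V] = ((0.5)·(-0.5) + (0.5)·(0.5) + (-2.5)·(0.5) + (1.5)·(-0.5)) / 3 = -2/3 = -0.6667
  s[V,V] = ((-0.5)·(-0.5) + (0.5)·(0.5) + (0.5)·(0.5) + (-0.5)·(-0.5)) / 3 = 1/3 = 0.3333
  Sample standard deviations s_i = √(s[i,i]):
  s(U) = √(3) = 1.7321
  s(V) = √(0.3333) = 0.5774

Step 3 — r_{ij} = s_{ij} / (s_i · s_j):
  r[U,U] = 1 (diagonal).
  r[U,V] = -0.6667 / (1.7321 · 0.5774) = -0.6667 / 1 = -0.6667
  r[V,V] = 1 (diagonal).

R is symmetric with unit diagonal. Assembling:

R = [[1, -0.6667],
 [-0.6667, 1]]


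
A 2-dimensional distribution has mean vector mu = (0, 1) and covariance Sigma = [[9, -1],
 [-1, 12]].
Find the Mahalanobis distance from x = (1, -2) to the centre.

Step 1 — centre the observation: (x - mu) = (1, -3).

Step 2 — invert Sigma. det(Sigma) = 9·12 - (-1)² = 107.
  Sigma^{-1} = (1/det) · [[d, -b], [-b, a]] = [[0.1121, 0.0093],
 [0.0093, 0.0841]].

Step 3 — form the quadratic (x - mu)^T · Sigma^{-1} · (x - mu):
  Sigma^{-1} · (x - mu) = (0.0841, -0.243).
  (x - mu)^T · [Sigma^{-1} · (x - mu)] = (1)·(0.0841) + (-3)·(-0.243) = 0.8131.

Step 4 — take square root: d = √(0.8131) ≈ 0.9017.

d(x, mu) = √(0.8131) ≈ 0.9017


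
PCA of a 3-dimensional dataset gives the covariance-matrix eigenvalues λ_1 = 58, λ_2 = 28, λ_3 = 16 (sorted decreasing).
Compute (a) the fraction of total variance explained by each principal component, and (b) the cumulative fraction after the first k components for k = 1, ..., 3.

Step 1 — total variance = trace(Sigma) = Σ λ_i = 58 + 28 + 16 = 102.

Step 2 — fraction explained by component i = λ_i / Σ λ:
  PC1: 58/102 = 0.5686
  PC2: 28/102 = 0.2745
  PC3: 16/102 = 0.1569

Step 3 — cumulative fraction after k components = (λ_1 + ... + λ_k) / Σ λ:
  k = 1: 58/102 = 0.5686
  k = 2: (58 + 28)/102 = 86/102 = 0.8431
  k = 3: (58 + 28 + 16)/102 = 102/102 = 1

Summary (fraction, with percent):

explained: PC1 0.5686 (56.86%), PC2 0.2745 (27.45%), PC3 0.1569 (15.69%);  cumulative: 0.5686, 0.8431, 1


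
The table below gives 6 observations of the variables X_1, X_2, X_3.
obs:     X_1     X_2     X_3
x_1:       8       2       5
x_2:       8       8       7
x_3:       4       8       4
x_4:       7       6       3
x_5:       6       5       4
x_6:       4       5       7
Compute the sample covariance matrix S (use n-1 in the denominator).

Step 1 — column means:
  mean(X_1) = (8 + 8 + 4 + 7 + 6 + 4) / 6 = 37/6 = 6.1667
  mean(X_2) = (2 + 8 + 8 + 6 + 5 + 5) / 6 = 34/6 = 5.6667
  mean(X_3) = (5 + 7 + 4 + 3 + 4 + 7) / 6 = 30/6 = 5

Step 2 — sample covariance S[i,j] = (1/(n-1)) · Σ_k (x_{k,i} - mean_i) · (x_{k,j} - mean_j), with n-1 = 5.
  S[X_1,X_1] = ((1.8333)·(1.8333) + (1.8333)·(1.8333) + (-2.1667)·(-2.1667) + (0.8333)·(0.8333) + (-0.1667)·(-0.1667) + (-2.1667)·(-2.1667)) / 5 = 16.8333/5 = 3.3667
  S[X_1,X_2] = ((1.8333)·(-3.6667) + (1.8333)·(2.3333) + (-2.1667)·(2.3333) + (0.8333)·(0.3333) + (-0.1667)·(-0.6667) + (-2.1667)·(-0.6667)) / 5 = -5.6667/5 = -1.1333
  S[X_1,X_3] = ((1.8333)·(0) + (1.8333)·(2) + (-2.1667)·(-1) + (0.8333)·(-2) + (-0.1667)·(-1) + (-2.1667)·(2)) / 5 = 0/5 = 0
  S[X_2,X_2] = ((-3.6667)·(-3.6667) + (2.3333)·(2.3333) + (2.3333)·(2.3333) + (0.3333)·(0.3333) + (-0.6667)·(-0.6667) + (-0.6667)·(-0.6667)) / 5 = 25.3333/5 = 5.0667
  S[X_2,X_3] = ((-3.6667)·(0) + (2.3333)·(2) + (2.3333)·(-1) + (0.3333)·(-2) + (-0.6667)·(-1) + (-0.6667)·(2)) / 5 = 1/5 = 0.2
  S[X_3,X_3] = ((0)·(0) + (2)·(2) + (-1)·(-1) + (-2)·(-2) + (-1)·(-1) + (2)·(2)) / 5 = 14/5 = 2.8

S is symmetric (S[j,i] = S[i,j]). Assembling:

S = [[3.3667, -1.1333, 0],
 [-1.1333, 5.0667, 0.2],
 [0, 0.2, 2.8]]


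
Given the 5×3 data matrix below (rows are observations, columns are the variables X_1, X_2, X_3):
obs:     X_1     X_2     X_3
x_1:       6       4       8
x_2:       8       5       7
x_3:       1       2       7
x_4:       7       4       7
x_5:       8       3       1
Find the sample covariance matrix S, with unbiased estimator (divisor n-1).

Step 1 — column means:
  mean(X_1) = (6 + 8 + 1 + 7 + 8) / 5 = 30/5 = 6
  mean(X_2) = (4 + 5 + 2 + 4 + 3) / 5 = 18/5 = 3.6
  mean(X_3) = (8 + 7 + 7 + 7 + 1) / 5 = 30/5 = 6

Step 2 — sample covariance S[i,j] = (1/(n-1)) · Σ_k (x_{k,i} - mean_i) · (x_{k,j} - mean_j), with n-1 = 4.
  S[X_1,X_1] = ((0)·(0) + (2)·(2) + (-5)·(-5) + (1)·(1) + (2)·(2)) / 4 = 34/4 = 8.5
  S[X_1,X_2] = ((0)·(0.4) + (2)·(1.4) + (-5)·(-1.6) + (1)·(0.4) + (2)·(-0.6)) / 4 = 10/4 = 2.5
  S[X_1,X_3] = ((0)·(2) + (2)·(1) + (-5)·(1) + (1)·(1) + (2)·(-5)) / 4 = -12/4 = -3
  S[X_2,X_2] = ((0.4)·(0.4) + (1.4)·(1.4) + (-1.6)·(-1.6) + (0.4)·(0.4) + (-0.6)·(-0.6)) / 4 = 5.2/4 = 1.3
  S[X_2,X_3] = ((0.4)·(2) + (1.4)·(1) + (-1.6)·(1) + (0.4)·(1) + (-0.6)·(-5)) / 4 = 4/4 = 1
  S[X_3,X_3] = ((2)·(2) + (1)·(1) + (1)·(1) + (1)·(1) + (-5)·(-5)) / 4 = 32/4 = 8

S is symmetric (S[j,i] = S[i,j]). Assembling:

S = [[8.5, 2.5, -3],
 [2.5, 1.3, 1],
 [-3, 1, 8]]


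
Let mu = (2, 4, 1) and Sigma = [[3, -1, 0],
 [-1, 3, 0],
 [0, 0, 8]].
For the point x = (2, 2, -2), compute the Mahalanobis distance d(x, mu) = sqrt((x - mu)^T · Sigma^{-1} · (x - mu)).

Step 1 — centre the observation: (x - mu) = (0, -2, -3).

Step 2 — invert Sigma (cofactor / det for 3×3, or solve directly):
  Sigma^{-1} = [[0.375, 0.125, 0],
 [0.125, 0.375, 0],
 [0, 0, 0.125]].

Step 3 — form the quadratic (x - mu)^T · Sigma^{-1} · (x - mu):
  Sigma^{-1} · (x - mu) = (-0.25, -0.75, -0.375).
  (x - mu)^T · [Sigma^{-1} · (x - mu)] = (0)·(-0.25) + (-2)·(-0.75) + (-3)·(-0.375) = 2.625.

Step 4 — take square root: d = √(2.625) ≈ 1.6202.

d(x, mu) = √(2.625) ≈ 1.6202


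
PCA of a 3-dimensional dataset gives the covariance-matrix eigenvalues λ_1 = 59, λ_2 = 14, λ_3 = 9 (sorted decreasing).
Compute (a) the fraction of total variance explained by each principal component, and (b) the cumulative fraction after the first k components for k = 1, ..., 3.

Step 1 — total variance = trace(Sigma) = Σ λ_i = 59 + 14 + 9 = 82.

Step 2 — fraction explained by component i = λ_i / Σ λ:
  PC1: 59/82 = 0.7195
  PC2: 14/82 = 0.1707
  PC3: 9/82 = 0.1098

Step 3 — cumulative fraction after k components = (λ_1 + ... + λ_k) / Σ λ:
  k = 1: 59/82 = 0.7195
  k = 2: (59 + 14)/82 = 73/82 = 0.8902
  k = 3: (59 + 14 + 9)/82 = 82/82 = 1

Summary (fraction, with percent):

explained: PC1 0.7195 (71.95%), PC2 0.1707 (17.07%), PC3 0.1098 (10.98%);  cumulative: 0.7195, 0.8902, 1


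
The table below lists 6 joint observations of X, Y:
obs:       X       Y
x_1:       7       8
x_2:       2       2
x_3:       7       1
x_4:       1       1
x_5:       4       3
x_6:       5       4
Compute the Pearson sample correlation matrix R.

Step 1 — column means:
  mean(X) = (7 + 2 + 7 + 1 + 4 + 5) / 6 = 26/6 = 4.3333
  mean(Y) = (8 + 2 + 1 + 1 + 3 + 4) / 6 = 19/6 = 3.1667

Step 2 — sample variances and covariances s[i,j] = (1/(n-1)) · Σ_k (x_{k,i} - mean_i) · (x_{k,j} - mean_j), with n-1 = 5:
  s[X,X] = ((2.6667)·(2.6667) + (-2.3333)·(-2.3333) + (2.6667)·(2.6667) + (-3.3333)·(-3.3333) + (-0.3333)·(-0.3333) + (0.6667)·(0.6667)) / 5 = 31.3333/5 = 6.2667
  s[X,Y] = ((2.6667)·(4.8333) + (-2.3333)·(-1.1667) + (2.6667)·(-2.1667) + (-3.3333)·(-2.1667) + (-0.3333)·(-0.1667) + (0.6667)·(0.8333)) / 5 = 17.6667/5 = 3.5333
  s[Y,Y] = ((4.8333)·(4.8333) + (-1.1667)·(-1.1667) + (-2.1667)·(-2.1667) + (-2.1667)·(-2.1667) + (-0.1667)·(-0.1667) + (0.8333)·(0.8333)) / 5 = 34.8333/5 = 6.9667
  Sample standard deviations s_i = √(s[i,i]):
  s(X) = √(6.2667) = 2.5033
  s(Y) = √(6.9667) = 2.6394

Step 3 — r_{ij} = s_{ij} / (s_i · s_j):
  r[X,X] = 1 (diagonal).
  r[X,Y] = 3.5333 / (2.5033 · 2.6394) = 3.5333 / 6.6074 = 0.5348
  r[Y,Y] = 1 (diagonal).

R is symmetric with unit diagonal. Assembling:

R = [[1, 0.5348],
 [0.5348, 1]]


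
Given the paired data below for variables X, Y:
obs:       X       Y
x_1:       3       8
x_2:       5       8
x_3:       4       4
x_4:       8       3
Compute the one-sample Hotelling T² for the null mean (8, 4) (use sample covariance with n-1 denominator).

Step 1 — sample mean vector:
  mean(X) = (3 + 5 + 4 + 8) / 4 = 20/4 = 5
  mean(Y) = (8 + 8 + 4 + 3) / 4 = 23/4 = 5.75
  x̄ = (5, 5.75),  deviation x̄ - mu_0 = (5, 5.75) - (8, 4) = (-3, 1.75).

Step 2 — sample covariance matrix, S[i,j] = (1/(n-1)) · Σ_k (x_{k,i} - mean_i) · (x_{k,j} - mean_j), divisor n-1 = 3:
  S[X,X] = ((-2)·(-2) + (0)·(0) + (-1)·(-1) + (3)·(3)) / 3 = 14/3 = 4.6667
  S[X,Y] = ((-2)·(2.25) + (0)·(2.25) + (-1)·(-1.75) + (3)·(-2.75)) / 3 = -11/3 = -3.6667
  S[Y,Y] = ((2.25)·(2.25) + (2.25)·(2.25) + (-1.75)·(-1.75) + (-2.75)·(-2.75)) / 3 = 20.75/3 = 6.9167
  S = [[4.6667, -3.6667],
 [-3.6667, 6.9167]].

Step 3 — invert S. det(S) = 4.6667·6.9167 - (-3.6667)² = 18.8333.
  S^{-1} = (1/det) · [[d, -b], [-b, a]] = [[0.3673, 0.1947],
 [0.1947, 0.2478]].

Step 4 — quadratic form (x̄ - mu_0)^T · S^{-1} · (x̄ - mu_0):
  S^{-1} · (x̄ - mu_0) = (-0.7611, -0.1504),
  (x̄ - mu_0)^T · [...] = (-3)·(-0.7611) + (1.75)·(-0.1504) = 2.0199.

Step 5 — scale by n: T² = 4 · 2.0199 = 8.0796.

T² ≈ 8.0796


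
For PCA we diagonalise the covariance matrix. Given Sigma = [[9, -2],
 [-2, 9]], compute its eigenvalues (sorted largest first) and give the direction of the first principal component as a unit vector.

Step 1 — characteristic polynomial of 2×2 Sigma:
  det(Sigma - λI) = λ² - trace · λ + det = 0.
  trace = 9 + 9 = 18, det = 9·9 - (-2)² = 77.
Step 2 — discriminant:
  Δ = trace² - 4·det = 324 - 308 = 16.
Step 3 — eigenvalues:
  λ = (trace ± √Δ)/2 = (18 ± 4)/2,
  λ_1 = 11,  λ_2 = 7.

Step 4 — unit eigenvector for λ_1: solve (Sigma - λ_1 I)v = 0. First row:
  (9 - 11)·v_x + (-2)·v_y = 0, i.e. (-2)·v_x + (-2)·v_y = 0,
  so v ∝ (b, λ_1 - a) = (-2, 2); multiply by -1 so the first entry is positive: u = (2, -2).
  ||u|| = √((2)² + (-2)²) = √(8) ≈ 2.8284,
  v_1 = u/||u|| ≈ (0.7071, -0.7071) (||v_1|| = 1).

λ_1 = 11,  λ_2 = 7;  v_1 ≈ (0.7071, -0.7071)


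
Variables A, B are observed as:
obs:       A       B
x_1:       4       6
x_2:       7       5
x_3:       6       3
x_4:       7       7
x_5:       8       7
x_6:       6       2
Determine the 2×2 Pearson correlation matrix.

Step 1 — column means:
  mean(A) = (4 + 7 + 6 + 7 + 8 + 6) / 6 = 38/6 = 6.3333
  mean(B) = (6 + 5 + 3 + 7 + 7 + 2) / 6 = 30/6 = 5

Step 2 — sample variances and covariances s[i,j] = (1/(n-1)) · Σ_k (x_{k,i} - mean_i) · (x_{k,j} - mean_j), with n-1 = 5:
  s[A,A] = ((-2.3333)·(-2.3333) + (0.6667)·(0.6667) + (-0.3333)·(-0.3333) + (0.6667)·(0.6667) + (1.6667)·(1.6667) + (-0.3333)·(-0.3333)) / 5 = 9.3333/5 = 1.8667
  s[A,B] = ((-2.3333)·(1) + (0.6667)·(0) + (-0.3333)·(-2) + (0.6667)·(2) + (1.6667)·(2) + (-0.3333)·(-3)) / 5 = 4/5 = 0.8
  s[B,B] = ((1)·(1) + (0)·(0) + (-2)·(-2) + (2)·(2) + (2)·(2) + (-3)·(-3)) / 5 = 22/5 = 4.4
  Sample standard deviations s_i = √(s[i,i]):
  s(A) = √(1.8667) = 1.3663
  s(B) = √(4.4) = 2.0976

Step 3 — r_{ij} = s_{ij} / (s_i · s_j):
  r[A,A] = 1 (diagonal).
  r[A,B] = 0.8 / (1.3663 · 2.0976) = 0.8 / 2.8659 = 0.2791
  r[B,B] = 1 (diagonal).

R is symmetric with unit diagonal. Assembling:

R = [[1, 0.2791],
 [0.2791, 1]]


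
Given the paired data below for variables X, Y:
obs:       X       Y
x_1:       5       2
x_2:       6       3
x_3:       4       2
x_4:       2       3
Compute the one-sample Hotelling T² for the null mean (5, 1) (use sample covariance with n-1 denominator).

Step 1 — sample mean vector:
  mean(X) = (5 + 6 + 4 + 2) / 4 = 17/4 = 4.25
  mean(Y) = (2 + 3 + 2 + 3) / 4 = 10/4 = 2.5
  x̄ = (4.25, 2.5),  deviation x̄ - mu_0 = (4.25, 2.5) - (5, 1) = (-0.75, 1.5).

Step 2 — sample covariance matrix, S[i,j] = (1/(n-1)) · Σ_k (x_{k,i} - mean_i) · (x_{k,j} - mean_j), divisor n-1 = 3:
  S[X,X] = ((0.75)·(0.75) + (1.75)·(1.75) + (-0.25)·(-0.25) + (-2.25)·(-2.25)) / 3 = 8.75/3 = 2.9167
  S[X,Y] = ((0.75)·(-0.5) + (1.75)·(0.5) + (-0.25)·(-0.5) + (-2.25)·(0.5)) / 3 = -0.5/3 = -0.1667
  S[Y,Y] = ((-0.5)·(-0.5) + (0.5)·(0.5) + (-0.5)·(-0.5) + (0.5)·(0.5)) / 3 = 1/3 = 0.3333
  S = [[2.9167, -0.1667],
 [-0.1667, 0.3333]].

Step 3 — invert S. det(S) = 2.9167·0.3333 - (-0.1667)² = 0.9444.
  S^{-1} = (1/det) · [[d, -b], [-b, a]] = [[0.3529, 0.1765],
 [0.1765, 3.0882]].

Step 4 — quadratic form (x̄ - mu_0)^T · S^{-1} · (x̄ - mu_0):
  S^{-1} · (x̄ - mu_0) = (0, 4.5),
  (x̄ - mu_0)^T · [...] = (-0.75)·(0) + (1.5)·(4.5) = 6.75.

Step 5 — scale by n: T² = 4 · 6.75 = 27.

T² ≈ 27


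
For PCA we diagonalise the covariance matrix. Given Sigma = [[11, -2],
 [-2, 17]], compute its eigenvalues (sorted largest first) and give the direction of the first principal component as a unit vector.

Step 1 — characteristic polynomial of 2×2 Sigma:
  det(Sigma - λI) = λ² - trace · λ + det = 0.
  trace = 11 + 17 = 28, det = 11·17 - (-2)² = 183.
Step 2 — discriminant:
  Δ = trace² - 4·det = 784 - 732 = 52.
Step 3 — eigenvalues:
  λ = (trace ± √Δ)/2 = (28 ± 7.2111)/2,
  λ_1 = 17.6056,  λ_2 = 10.3944.

Step 4 — unit eigenvector for λ_1: solve (Sigma - λ_1 I)v = 0. First row:
  (11 - 17.6056)·v_x + (-2)·v_y = 0, i.e. (-6.6056)·v_x + (-2)·v_y = 0,
  so v ∝ (b, λ_1 - a) = (-2, 6.6056); multiply by -1 so the first entry is positive: u = (2, -6.6056).
  ||u|| = √((2)² + (-6.6056)²) = √(47.6333) ≈ 6.9017,
  v_1 = u/||u|| ≈ (0.2898, -0.9571) (||v_1|| = 1).

λ_1 = 17.6056,  λ_2 = 10.3944;  v_1 ≈ (0.2898, -0.9571)


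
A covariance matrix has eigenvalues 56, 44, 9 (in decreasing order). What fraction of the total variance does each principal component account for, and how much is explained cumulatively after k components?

Step 1 — total variance = trace(Sigma) = Σ λ_i = 56 + 44 + 9 = 109.

Step 2 — fraction explained by component i = λ_i / Σ λ:
  PC1: 56/109 = 0.5138
  PC2: 44/109 = 0.4037
  PC3: 9/109 = 0.0826

Step 3 — cumulative fraction after k components = (λ_1 + ... + λ_k) / Σ λ:
  k = 1: 56/109 = 0.5138
  k = 2: (56 + 44)/109 = 100/109 = 0.9174
  k = 3: (56 + 44 + 9)/109 = 109/109 = 1

Summary (fraction, with percent):

explained: PC1 0.5138 (51.38%), PC2 0.4037 (40.37%), PC3 0.0826 (8.26%);  cumulative: 0.5138, 0.9174, 1


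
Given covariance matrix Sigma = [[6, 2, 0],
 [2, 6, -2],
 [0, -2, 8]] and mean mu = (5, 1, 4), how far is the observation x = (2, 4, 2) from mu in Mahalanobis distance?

Step 1 — centre the observation: (x - mu) = (-3, 3, -2).

Step 2 — invert Sigma (cofactor / det for 3×3, or solve directly):
  Sigma^{-1} = [[0.1897, -0.069, -0.0172],
 [-0.069, 0.2069, 0.0517],
 [-0.0172, 0.0517, 0.1379]].

Step 3 — form the quadratic (x - mu)^T · Sigma^{-1} · (x - mu):
  Sigma^{-1} · (x - mu) = (-0.7414, 0.7241, -0.069).
  (x - mu)^T · [Sigma^{-1} · (x - mu)] = (-3)·(-0.7414) + (3)·(0.7241) + (-2)·(-0.069) = 4.5345.

Step 4 — take square root: d = √(4.5345) ≈ 2.1294.

d(x, mu) = √(4.5345) ≈ 2.1294


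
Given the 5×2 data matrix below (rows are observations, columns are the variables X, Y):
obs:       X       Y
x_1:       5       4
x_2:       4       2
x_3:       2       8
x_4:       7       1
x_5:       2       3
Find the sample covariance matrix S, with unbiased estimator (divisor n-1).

Step 1 — column means:
  mean(X) = (5 + 4 + 2 + 7 + 2) / 5 = 20/5 = 4
  mean(Y) = (4 + 2 + 8 + 1 + 3) / 5 = 18/5 = 3.6

Step 2 — sample covariance S[i,j] = (1/(n-1)) · Σ_k (x_{k,i} - mean_i) · (x_{k,j} - mean_j), with n-1 = 4.
  S[X,X] = ((1)·(1) + (0)·(0) + (-2)·(-2) + (3)·(3) + (-2)·(-2)) / 4 = 18/4 = 4.5
  S[X,Y] = ((1)·(0.4) + (0)·(-1.6) + (-2)·(4.4) + (3)·(-2.6) + (-2)·(-0.6)) / 4 = -15/4 = -3.75
  S[Y,Y] = ((0.4)·(0.4) + (-1.6)·(-1.6) + (4.4)·(4.4) + (-2.6)·(-2.6) + (-0.6)·(-0.6)) / 4 = 29.2/4 = 7.3

S is symmetric (S[j,i] = S[i,j]). Assembling:

S = [[4.5, -3.75],
 [-3.75, 7.3]]


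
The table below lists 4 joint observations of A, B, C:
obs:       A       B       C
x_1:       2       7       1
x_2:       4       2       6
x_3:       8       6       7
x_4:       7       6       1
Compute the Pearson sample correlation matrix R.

Step 1 — column means:
  mean(A) = (2 + 4 + 8 + 7) / 4 = 21/4 = 5.25
  mean(B) = (7 + 2 + 6 + 6) / 4 = 21/4 = 5.25
  mean(C) = (1 + 6 + 7 + 1) / 4 = 15/4 = 3.75

Step 2 — sample variances and covariances s[i,j] = (1/(n-1)) · Σ_k (x_{k,i} - mean_i) · (x_{k,j} - mean_j), with n-1 = 3:
  s[A,A] = ((-3.25)·(-3.25) + (-1.25)·(-1.25) + (2.75)·(2.75) + (1.75)·(1.75)) / 3 = 22.75/3 = 7.5833
  s[A,B] = ((-3.25)·(1.75) + (-1.25)·(-3.25) + (2.75)·(0.75) + (1.75)·(0.75)) / 3 = 1.75/3 = 0.5833
  s[A,C] = ((-3.25)·(-2.75) + (-1.25)·(2.25) + (2.75)·(3.25) + (1.75)·(-2.75)) / 3 = 10.25/3 = 3.4167
  s[B,B] = ((1.75)·(1.75) + (-3.25)·(-3.25) + (0.75)·(0.75) + (0.75)·(0.75)) / 3 = 14.75/3 = 4.9167
  s[B,C] = ((1.75)·(-2.75) + (-3.25)·(2.25) + (0.75)·(3.25) + (0.75)·(-2.75)) / 3 = -11.75/3 = -3.9167
  s[C,C] = ((-2.75)·(-2.75) + (2.25)·(2.25) + (3.25)·(3.25) + (-2.75)·(-2.75)) / 3 = 30.75/3 = 10.25
  Sample standard deviations s_i = √(s[i,i]):
  s(A) = √(7.5833) = 2.7538
  s(B) = √(4.9167) = 2.2174
  s(C) = √(10.25) = 3.2016

Step 3 — r_{ij} = s_{ij} / (s_i · s_j):
  r[A,A] = 1 (diagonal).
  r[A,B] = 0.5833 / (2.7538 · 2.2174) = 0.5833 / 6.1061 = 0.0955
  r[A,C] = 3.4167 / (2.7538 · 3.2016) = 3.4167 / 8.8164 = 0.3875
  r[B,B] = 1 (diagonal).
  r[B,C] = -3.9167 / (2.2174 · 3.2016) = -3.9167 / 7.099 = -0.5517
  r[C,C] = 1 (diagonal).

R is symmetric with unit diagonal. Assembling:

R = [[1, 0.0955, 0.3875],
 [0.0955, 1, -0.5517],
 [0.3875, -0.5517, 1]]


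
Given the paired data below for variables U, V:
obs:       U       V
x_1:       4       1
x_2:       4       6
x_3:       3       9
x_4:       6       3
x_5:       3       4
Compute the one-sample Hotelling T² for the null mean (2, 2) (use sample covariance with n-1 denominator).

Step 1 — sample mean vector:
  mean(U) = (4 + 4 + 3 + 6 + 3) / 5 = 20/5 = 4
  mean(V) = (1 + 6 + 9 + 3 + 4) / 5 = 23/5 = 4.6
  x̄ = (4, 4.6),  deviation x̄ - mu_0 = (4, 4.6) - (2, 2) = (2, 2.6).

Step 2 — sample covariance matrix, S[i,j] = (1/(n-1)) · Σ_k (x_{k,i} - mean_i) · (x_{k,j} - mean_j), divisor n-1 = 4:
  S[U,U] = ((0)·(0) + (0)·(0) + (-1)·(-1) + (2)·(2) + (-1)·(-1)) / 4 = 6/4 = 1.5
  S[U,V] = ((0)·(-3.6) + (0)·(1.4) + (-1)·(4.4) + (2)·(-1.6) + (-1)·(-0.6)) / 4 = -7/4 = -1.75
  S[V,V] = ((-3.6)·(-3.6) + (1.4)·(1.4) + (4.4)·(4.4) + (-1.6)·(-1.6) + (-0.6)·(-0.6)) / 4 = 37.2/4 = 9.3
  S = [[1.5, -1.75],
 [-1.75, 9.3]].

Step 3 — invert S. det(S) = 1.5·9.3 - (-1.75)² = 10.8875.
  S^{-1} = (1/det) · [[d, -b], [-b, a]] = [[0.8542, 0.1607],
 [0.1607, 0.1378]].

Step 4 — quadratic form (x̄ - mu_0)^T · S^{-1} · (x̄ - mu_0):
  S^{-1} · (x̄ - mu_0) = (2.1263, 0.6797),
  (x̄ - mu_0)^T · [...] = (2)·(2.1263) + (2.6)·(0.6797) = 6.0197.

Step 5 — scale by n: T² = 5 · 6.0197 = 30.0987.

T² ≈ 30.0987


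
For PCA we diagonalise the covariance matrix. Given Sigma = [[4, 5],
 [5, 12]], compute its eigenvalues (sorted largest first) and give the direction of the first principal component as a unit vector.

Step 1 — characteristic polynomial of 2×2 Sigma:
  det(Sigma - λI) = λ² - trace · λ + det = 0.
  trace = 4 + 12 = 16, det = 4·12 - (5)² = 23.
Step 2 — discriminant:
  Δ = trace² - 4·det = 256 - 92 = 164.
Step 3 — eigenvalues:
  λ = (trace ± √Δ)/2 = (16 ± 12.8062)/2,
  λ_1 = 14.4031,  λ_2 = 1.5969.

Step 4 — unit eigenvector for λ_1: solve (Sigma - λ_1 I)v = 0. First row:
  (4 - 14.4031)·v_x + (5)·v_y = 0, i.e. (-10.4031)·v_x + (5)·v_y = 0,
  so v ∝ (b, λ_1 - a) = (5, 10.4031) = u.
  ||u|| = √((5)² + (10.4031)²) = √(133.225) ≈ 11.5423,
  v_1 = u/||u|| ≈ (0.4332, 0.9013) (||v_1|| = 1).

λ_1 = 14.4031,  λ_2 = 1.5969;  v_1 ≈ (0.4332, 0.9013)


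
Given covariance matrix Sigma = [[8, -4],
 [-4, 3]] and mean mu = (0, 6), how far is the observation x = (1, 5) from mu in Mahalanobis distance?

Step 1 — centre the observation: (x - mu) = (1, -1).

Step 2 — invert Sigma. det(Sigma) = 8·3 - (-4)² = 8.
  Sigma^{-1} = (1/det) · [[d, -b], [-b, a]] = [[0.375, 0.5],
 [0.5, 1]].

Step 3 — form the quadratic (x - mu)^T · Sigma^{-1} · (x - mu):
  Sigma^{-1} · (x - mu) = (-0.125, -0.5).
  (x - mu)^T · [Sigma^{-1} · (x - mu)] = (1)·(-0.125) + (-1)·(-0.5) = 0.375.

Step 4 — take square root: d = √(0.375) ≈ 0.6124.

d(x, mu) = √(0.375) ≈ 0.6124


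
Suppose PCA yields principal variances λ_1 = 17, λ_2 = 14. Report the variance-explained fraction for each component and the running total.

Step 1 — total variance = trace(Sigma) = Σ λ_i = 17 + 14 = 31.

Step 2 — fraction explained by component i = λ_i / Σ λ:
  PC1: 17/31 = 0.5484
  PC2: 14/31 = 0.4516

Step 3 — cumulative fraction after k components = (λ_1 + ... + λ_k) / Σ λ:
  k = 1: 17/31 = 0.5484
  k = 2: (17 + 14)/31 = 31/31 = 1

Summary (fraction, with percent):

explained: PC1 0.5484 (54.84%), PC2 0.4516 (45.16%);  cumulative: 0.5484, 1


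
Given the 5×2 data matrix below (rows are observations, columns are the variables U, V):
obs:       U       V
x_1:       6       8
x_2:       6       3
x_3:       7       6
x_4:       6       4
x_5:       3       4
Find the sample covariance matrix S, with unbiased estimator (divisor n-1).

Step 1 — column means:
  mean(U) = (6 + 6 + 7 + 6 + 3) / 5 = 28/5 = 5.6
  mean(V) = (8 + 3 + 6 + 4 + 4) / 5 = 25/5 = 5

Step 2 — sample covariance S[i,j] = (1/(n-1)) · Σ_k (x_{k,i} - mean_i) · (x_{k,j} - mean_j), with n-1 = 4.
  S[U,U] = ((0.4)·(0.4) + (0.4)·(0.4) + (1.4)·(1.4) + (0.4)·(0.4) + (-2.6)·(-2.6)) / 4 = 9.2/4 = 2.3
  S[U,V] = ((0.4)·(3) + (0.4)·(-2) + (1.4)·(1) + (0.4)·(-1) + (-2.6)·(-1)) / 4 = 4/4 = 1
  S[V,V] = ((3)·(3) + (-2)·(-2) + (1)·(1) + (-1)·(-1) + (-1)·(-1)) / 4 = 16/4 = 4

S is symmetric (S[j,i] = S[i,j]). Assembling:

S = [[2.3, 1],
 [1, 4]]


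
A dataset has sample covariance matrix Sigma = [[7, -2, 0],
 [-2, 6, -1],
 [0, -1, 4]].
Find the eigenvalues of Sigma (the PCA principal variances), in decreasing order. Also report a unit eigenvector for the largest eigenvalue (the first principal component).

Step 1 — characteristic polynomial p(λ) = det(λI - Sigma) = λ³ - tr·λ² + c_1·λ - det, where tr = trace, c_1 = sum of the principal 2×2 minors, det = det(Sigma):
  tr = 7 + 6 + 4 = 17,
  c_1 = (7·6 - (-2)²) + (7·4 - (0)²) + (6·4 - (-1)²) = 38 + 28 + 23 = 89,
  det = 7·(6·4 - (-1)²) - (-2)·((-2)·4 - (-1)·(0)) + (0)·((-2)·(-1) - 6·(0)) = 7·(23) - (-2)·(-8) + (0)·(2) = 145.
  So p(λ) = λ³ - 17λ² + 89λ - 145.
Step 2 — look for an integer root (rational root theorem: any rational root is an integer divisor of 145). Testing λ = 5:
  p(5) = 125 - 425 + 445 - 145 = 0  ✓
  Dividing out (λ - 5): p(λ) = (λ - 5)(λ² - 12λ + 29).
Step 3 — remaining eigenvalues from the quadratic λ² - 12λ + 29 = 0:
  Δ = 12² - 4·29 = 144 - 116 = 28,  λ = (12 ± √28)/2 = (12 ± 5.2915)/2 ≈ 8.6458 or 3.3542.
  Sorted: λ_1 = 8.6458,  λ_2 = 5,  λ_3 = 3.3542  (check: sum = 17 = tr ✓).

Step 4 — unit eigenvector for λ_1 ≈ 8.6458: v spans the null space of (Sigma - λ_1 I), whose rows are
  r_1 = (-1.6458, -2, 0),  r_2 = (-2, -2.6458, -1),  r_3 = (0, -1, -4.6458).
  v is orthogonal to every row, so take v ∝ r_1 × r_2 = ((-2)·(-1) - (0)·(-2.6458), (0)·(-2) - (-1.6458)·(-1), (-1.6458)·(-2.6458) - (-2)·(-2)) ≈ (2, -1.6458, 0.3542).
  Let u = (2, -1.6458, 0.3542).
  ||u|| = √((2)² + (-1.6458)² + (0.3542)²) = √(6.834) ≈ 2.6142,  v_1 = u/||u|| ≈ (0.7651, -0.6295, 0.1355) (||v_1|| = 1).

λ_1 = 8.6458,  λ_2 = 5,  λ_3 = 3.3542;  v_1 ≈ (0.7651, -0.6295, 0.1355)


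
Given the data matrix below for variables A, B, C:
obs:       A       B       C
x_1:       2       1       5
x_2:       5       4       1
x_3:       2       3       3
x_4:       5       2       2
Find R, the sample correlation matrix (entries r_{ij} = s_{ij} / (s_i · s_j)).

Step 1 — column means:
  mean(A) = (2 + 5 + 2 + 5) / 4 = 14/4 = 3.5
  mean(B) = (1 + 4 + 3 + 2) / 4 = 10/4 = 2.5
  mean(C) = (5 + 1 + 3 + 2) / 4 = 11/4 = 2.75

Step 2 — sample variances and covariances s[i,j] = (1/(n-1)) · Σ_k (x_{k,i} - mean_i) · (x_{k,j} - mean_j), with n-1 = 3:
  s[A,A] = ((-1.5)·(-1.5) + (1.5)·(1.5) + (-1.5)·(-1.5) + (1.5)·(1.5)) / 3 = 9/3 = 3
  s[A,B] = ((-1.5)·(-1.5) + (1.5)·(1.5) + (-1.5)·(0.5) + (1.5)·(-0.5)) / 3 = 3/3 = 1
  s[A,C] = ((-1.5)·(2.25) + (1.5)·(-1.75) + (-1.5)·(0.25) + (1.5)·(-0.75)) / 3 = -7.5/3 = -2.5
  s[B,B] = ((-1.5)·(-1.5) + (1.5)·(1.5) + (0.5)·(0.5) + (-0.5)·(-0.5)) / 3 = 5/3 = 1.6667
  s[B,C] = ((-1.5)·(2.25) + (1.5)·(-1.75) + (0.5)·(0.25) + (-0.5)·(-0.75)) / 3 = -5.5/3 = -1.8333
  s[C,C] = ((2.25)·(2.25) + (-1.75)·(-1.75) + (0.25)·(0.25) + (-0.75)·(-0.75)) / 3 = 8.75/3 = 2.9167
  Sample standard deviations s_i = √(s[i,i]):
  s(A) = √(3) = 1.7321
  s(B) = √(1.6667) = 1.291
  s(C) = √(2.9167) = 1.7078

Step 3 — r_{ij} = s_{ij} / (s_i · s_j):
  r[A,A] = 1 (diagonal).
  r[A,B] = 1 / (1.7321 · 1.291) = 1 / 2.2361 = 0.4472
  r[A,C] = -2.5 / (1.7321 · 1.7078) = -2.5 / 2.958 = -0.8452
  r[B,B] = 1 (diagonal).
  r[B,C] = -1.8333 / (1.291 · 1.7078) = -1.8333 / 2.2048 = -0.8315
  r[C,C] = 1 (diagonal).

R is symmetric with unit diagonal. Assembling:

R = [[1, 0.4472, -0.8452],
 [0.4472, 1, -0.8315],
 [-0.8452, -0.8315, 1]]


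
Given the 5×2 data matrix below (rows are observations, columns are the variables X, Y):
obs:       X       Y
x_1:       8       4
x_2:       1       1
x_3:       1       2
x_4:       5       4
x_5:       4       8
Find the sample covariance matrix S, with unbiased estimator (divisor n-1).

Step 1 — column means:
  mean(X) = (8 + 1 + 1 + 5 + 4) / 5 = 19/5 = 3.8
  mean(Y) = (4 + 1 + 2 + 4 + 8) / 5 = 19/5 = 3.8

Step 2 — sample covariance S[i,j] = (1/(n-1)) · Σ_k (x_{k,i} - mean_i) · (x_{k,j} - mean_j), with n-1 = 4.
  S[X,X] = ((4.2)·(4.2) + (-2.8)·(-2.8) + (-2.8)·(-2.8) + (1.2)·(1.2) + (0.2)·(0.2)) / 4 = 34.8/4 = 8.7
  S[X,Y] = ((4.2)·(0.2) + (-2.8)·(-2.8) + (-2.8)·(-1.8) + (1.2)·(0.2) + (0.2)·(4.2)) / 4 = 14.8/4 = 3.7
  S[Y,Y] = ((0.2)·(0.2) + (-2.8)·(-2.8) + (-1.8)·(-1.8) + (0.2)·(0.2) + (4.2)·(4.2)) / 4 = 28.8/4 = 7.2

S is symmetric (S[j,i] = S[i,j]). Assembling:

S = [[8.7, 3.7],
 [3.7, 7.2]]


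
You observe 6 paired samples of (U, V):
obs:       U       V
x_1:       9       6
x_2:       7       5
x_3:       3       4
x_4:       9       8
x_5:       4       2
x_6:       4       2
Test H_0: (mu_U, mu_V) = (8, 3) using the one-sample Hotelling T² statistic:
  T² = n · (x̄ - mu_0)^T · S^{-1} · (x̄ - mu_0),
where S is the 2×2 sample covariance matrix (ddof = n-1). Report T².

Step 1 — sample mean vector:
  mean(U) = (9 + 7 + 3 + 9 + 4 + 4) / 6 = 36/6 = 6
  mean(V) = (6 + 5 + 4 + 8 + 2 + 2) / 6 = 27/6 = 4.5
  x̄ = (6, 4.5),  deviation x̄ - mu_0 = (6, 4.5) - (8, 3) = (-2, 1.5).

Step 2 — sample covariance matrix, S[i,j] = (1/(n-1)) · Σ_k (x_{k,i} - mean_i) · (x_{k,j} - mean_j), divisor n-1 = 5:
  S[U,U] = ((3)·(3) + (1)·(1) + (-3)·(-3) + (3)·(3) + (-2)·(-2) + (-2)·(-2)) / 5 = 36/5 = 7.2
  S[U,V] = ((3)·(1.5) + (1)·(0.5) + (-3)·(-0.5) + (3)·(3.5) + (-2)·(-2.5) + (-2)·(-2.5)) / 5 = 27/5 = 5.4
  S[V,V] = ((1.5)·(1.5) + (0.5)·(0.5) + (-0.5)·(-0.5) + (3.5)·(3.5) + (-2.5)·(-2.5) + (-2.5)·(-2.5)) / 5 = 27.5/5 = 5.5
  S = [[7.2, 5.4],
 [5.4, 5.5]].

Step 3 — invert S. det(S) = 7.2·5.5 - (5.4)² = 10.44.
  S^{-1} = (1/det) · [[d, -b], [-b, a]] = [[0.5268, -0.5172],
 [-0.5172, 0.6897]].

Step 4 — quadratic form (x̄ - mu_0)^T · S^{-1} · (x̄ - mu_0):
  S^{-1} · (x̄ - mu_0) = (-1.8295, 2.069),
  (x̄ - mu_0)^T · [...] = (-2)·(-1.8295) + (1.5)·(2.069) = 6.7625.

Step 5 — scale by n: T² = 6 · 6.7625 = 40.5747.

T² ≈ 40.5747


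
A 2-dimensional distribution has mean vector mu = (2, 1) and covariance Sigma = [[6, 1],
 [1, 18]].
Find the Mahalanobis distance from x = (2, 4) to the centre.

Step 1 — centre the observation: (x - mu) = (0, 3).

Step 2 — invert Sigma. det(Sigma) = 6·18 - (1)² = 107.
  Sigma^{-1} = (1/det) · [[d, -b], [-b, a]] = [[0.1682, -0.0093],
 [-0.0093, 0.0561]].

Step 3 — form the quadratic (x - mu)^T · Sigma^{-1} · (x - mu):
  Sigma^{-1} · (x - mu) = (-0.028, 0.1682).
  (x - mu)^T · [Sigma^{-1} · (x - mu)] = (0)·(-0.028) + (3)·(0.1682) = 0.5047.

Step 4 — take square root: d = √(0.5047) ≈ 0.7104.

d(x, mu) = √(0.5047) ≈ 0.7104


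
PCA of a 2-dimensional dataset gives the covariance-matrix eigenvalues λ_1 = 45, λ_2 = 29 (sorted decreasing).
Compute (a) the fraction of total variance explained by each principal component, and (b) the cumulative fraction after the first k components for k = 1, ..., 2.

Step 1 — total variance = trace(Sigma) = Σ λ_i = 45 + 29 = 74.

Step 2 — fraction explained by component i = λ_i / Σ λ:
  PC1: 45/74 = 0.6081
  PC2: 29/74 = 0.3919

Step 3 — cumulative fraction after k components = (λ_1 + ... + λ_k) / Σ λ:
  k = 1: 45/74 = 0.6081
  k = 2: (45 + 29)/74 = 74/74 = 1

Summary (fraction, with percent):

explained: PC1 0.6081 (60.81%), PC2 0.3919 (39.19%);  cumulative: 0.6081, 1


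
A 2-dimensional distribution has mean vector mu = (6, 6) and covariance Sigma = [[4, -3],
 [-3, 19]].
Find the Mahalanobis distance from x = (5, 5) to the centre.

Step 1 — centre the observation: (x - mu) = (-1, -1).

Step 2 — invert Sigma. det(Sigma) = 4·19 - (-3)² = 67.
  Sigma^{-1} = (1/det) · [[d, -b], [-b, a]] = [[0.2836, 0.0448],
 [0.0448, 0.0597]].

Step 3 — form the quadratic (x - mu)^T · Sigma^{-1} · (x - mu):
  Sigma^{-1} · (x - mu) = (-0.3284, -0.1045).
  (x - mu)^T · [Sigma^{-1} · (x - mu)] = (-1)·(-0.3284) + (-1)·(-0.1045) = 0.4328.

Step 4 — take square root: d = √(0.4328) ≈ 0.6579.

d(x, mu) = √(0.4328) ≈ 0.6579


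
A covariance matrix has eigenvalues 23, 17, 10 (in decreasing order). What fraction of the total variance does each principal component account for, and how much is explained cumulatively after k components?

Step 1 — total variance = trace(Sigma) = Σ λ_i = 23 + 17 + 10 = 50.

Step 2 — fraction explained by component i = λ_i / Σ λ:
  PC1: 23/50 = 0.46
  PC2: 17/50 = 0.34
  PC3: 10/50 = 0.2

Step 3 — cumulative fraction after k components = (λ_1 + ... + λ_k) / Σ λ:
  k = 1: 23/50 = 0.46
  k = 2: (23 + 17)/50 = 40/50 = 0.8
  k = 3: (23 + 17 + 10)/50 = 50/50 = 1

Summary (fraction, with percent):

explained: PC1 0.46 (46%), PC2 0.34 (34%), PC3 0.2 (20%);  cumulative: 0.46, 0.8, 1


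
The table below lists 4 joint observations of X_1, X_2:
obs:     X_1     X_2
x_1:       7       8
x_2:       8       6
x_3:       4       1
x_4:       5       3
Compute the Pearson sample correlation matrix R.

Step 1 — column means:
  mean(X_1) = (7 + 8 + 4 + 5) / 4 = 24/4 = 6
  mean(X_2) = (8 + 6 + 1 + 3) / 4 = 18/4 = 4.5

Step 2 — sample variances and covariances s[i,j] = (1/(n-1)) · Σ_k (x_{k,i} - mean_i) · (x_{k,j} - mean_j), with n-1 = 3:
  s[X_1,X_1] = ((1)·(1) + (2)·(2) + (-2)·(-2) + (-1)·(-1)) / 3 = 10/3 = 3.3333
  s[X_1,X_2] = ((1)·(3.5) + (2)·(1.5) + (-2)·(-3.5) + (-1)·(-1.5)) / 3 = 15/3 = 5
  s[X_2,X_2] = ((3.5)·(3.5) + (1.5)·(1.5) + (-3.5)·(-3.5) + (-1.5)·(-1.5)) / 3 = 29/3 = 9.6667
  Sample standard deviations s_i = √(s[i,i]):
  s(X_1) = √(3.3333) = 1.8257
  s(X_2) = √(9.6667) = 3.1091

Step 3 — r_{ij} = s_{ij} / (s_i · s_j):
  r[X_1,X_1] = 1 (diagonal).
  r[X_1,X_2] = 5 / (1.8257 · 3.1091) = 5 / 5.6765 = 0.8808
  r[X_2,X_2] = 1 (diagonal).

R is symmetric with unit diagonal. Assembling:

R = [[1, 0.8808],
 [0.8808, 1]]


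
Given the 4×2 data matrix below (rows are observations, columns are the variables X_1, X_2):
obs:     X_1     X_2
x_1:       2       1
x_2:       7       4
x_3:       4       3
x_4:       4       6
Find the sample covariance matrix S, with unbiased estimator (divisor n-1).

Step 1 — column means:
  mean(X_1) = (2 + 7 + 4 + 4) / 4 = 17/4 = 4.25
  mean(X_2) = (1 + 4 + 3 + 6) / 4 = 14/4 = 3.5

Step 2 — sample covariance S[i,j] = (1/(n-1)) · Σ_k (x_{k,i} - mean_i) · (x_{k,j} - mean_j), with n-1 = 3.
  S[X_1,X_1] = ((-2.25)·(-2.25) + (2.75)·(2.75) + (-0.25)·(-0.25) + (-0.25)·(-0.25)) / 3 = 12.75/3 = 4.25
  S[X_1,X_2] = ((-2.25)·(-2.5) + (2.75)·(0.5) + (-0.25)·(-0.5) + (-0.25)·(2.5)) / 3 = 6.5/3 = 2.1667
  S[X_2,X_2] = ((-2.5)·(-2.5) + (0.5)·(0.5) + (-0.5)·(-0.5) + (2.5)·(2.5)) / 3 = 13/3 = 4.3333

S is symmetric (S[j,i] = S[i,j]). Assembling:

S = [[4.25, 2.1667],
 [2.1667, 4.3333]]


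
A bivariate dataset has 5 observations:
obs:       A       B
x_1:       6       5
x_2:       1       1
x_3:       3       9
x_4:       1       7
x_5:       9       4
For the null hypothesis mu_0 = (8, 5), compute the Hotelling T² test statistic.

Step 1 — sample mean vector:
  mean(A) = (6 + 1 + 3 + 1 + 9) / 5 = 20/5 = 4
  mean(B) = (5 + 1 + 9 + 7 + 4) / 5 = 26/5 = 5.2
  x̄ = (4, 5.2),  deviation x̄ - mu_0 = (4, 5.2) - (8, 5) = (-4, 0.2).

Step 2 — sample covariance matrix, S[i,j] = (1/(n-1)) · Σ_k (x_{k,i} - mean_i) · (x_{k,j} - mean_j), divisor n-1 = 4:
  S[A,A] = ((2)·(2) + (-3)·(-3) + (-1)·(-1) + (-3)·(-3) + (5)·(5)) / 4 = 48/4 = 12
  S[A,B] = ((2)·(-0.2) + (-3)·(-4.2) + (-1)·(3.8) + (-3)·(1.8) + (5)·(-1.2)) / 4 = -3/4 = -0.75
  S[B,B] = ((-0.2)·(-0.2) + (-4.2)·(-4.2) + (3.8)·(3.8) + (1.8)·(1.8) + (-1.2)·(-1.2)) / 4 = 36.8/4 = 9.2
  S = [[12, -0.75],
 [-0.75, 9.2]].

Step 3 — invert S. det(S) = 12·9.2 - (-0.75)² = 109.8375.
  S^{-1} = (1/det) · [[d, -b], [-b, a]] = [[0.0838, 0.0068],
 [0.0068, 0.1093]].

Step 4 — quadratic form (x̄ - mu_0)^T · S^{-1} · (x̄ - mu_0):
  S^{-1} · (x̄ - mu_0) = (-0.3337, -0.0055),
  (x̄ - mu_0)^T · [...] = (-4)·(-0.3337) + (0.2)·(-0.0055) = 1.3336.

Step 5 — scale by n: T² = 5 · 1.3336 = 6.668.

T² ≈ 6.668


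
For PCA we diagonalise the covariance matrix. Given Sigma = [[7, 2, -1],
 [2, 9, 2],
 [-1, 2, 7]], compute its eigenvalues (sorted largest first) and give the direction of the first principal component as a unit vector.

Step 1 — characteristic polynomial p(λ) = det(λI - Sigma) = λ³ - tr·λ² + c_1·λ - det, where tr = trace, c_1 = sum of the principal 2×2 minors, det = det(Sigma):
  tr = 7 + 9 + 7 = 23,
  c_1 = (7·9 - (2)²) + (7·7 - (-1)²) + (9·7 - (2)²) = 59 + 48 + 59 = 166,
  det = 7·(9·7 - (2)²) - (2)·((2)·7 - (2)·(-1)) + (-1)·((2)·(2) - 9·(-1)) = 7·(59) - (2)·(16) + (-1)·(13) = 368.
  So p(λ) = λ³ - 23λ² + 166λ - 368.
Step 2 — look for an integer root (rational root theorem: any rational root is an integer divisor of 368). Testing λ = 8:
  p(8) = 512 - 1472 + 1328 - 368 = 0  ✓
  Dividing out (λ - 8): p(λ) = (λ - 8)(λ² - 15λ + 46).
Step 3 — remaining eigenvalues from the quadratic λ² - 15λ + 46 = 0:
  Δ = 15² - 4·46 = 225 - 184 = 41,  λ = (15 ± √41)/2 = (15 ± 6.4031)/2 ≈ 10.7016 or 4.2984.
  Sorted: λ_1 = 10.7016,  λ_2 = 8,  λ_3 = 4.2984  (check: sum = 23 = tr ✓).

Step 4 — unit eigenvector for λ_1 ≈ 10.7016: v spans the null space of (Sigma - λ_1 I), whose rows are
  r_1 = (-3.7016, 2, -1),  r_2 = (2, -1.7016, 2),  r_3 = (-1, 2, -3.7016).
  v is orthogonal to every row, so take v ∝ r_1 × r_2 = ((2)·(2) - (-1)·(-1.7016), (-1)·(2) - (-3.7016)·(2), (-3.7016)·(-1.7016) - (2)·(2)) ≈ (2.2984, 5.4031, 2.2984).
  Let u = (2.2984, 5.4031, 2.2984).
  ||u|| = √((2.2984)² + (5.4031)² + (2.2984)²) = √(39.7594) ≈ 6.3055,  v_1 = u/||u|| ≈ (0.3645, 0.8569, 0.3645) (||v_1|| = 1).

λ_1 = 10.7016,  λ_2 = 8,  λ_3 = 4.2984;  v_1 ≈ (0.3645, 0.8569, 0.3645)
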